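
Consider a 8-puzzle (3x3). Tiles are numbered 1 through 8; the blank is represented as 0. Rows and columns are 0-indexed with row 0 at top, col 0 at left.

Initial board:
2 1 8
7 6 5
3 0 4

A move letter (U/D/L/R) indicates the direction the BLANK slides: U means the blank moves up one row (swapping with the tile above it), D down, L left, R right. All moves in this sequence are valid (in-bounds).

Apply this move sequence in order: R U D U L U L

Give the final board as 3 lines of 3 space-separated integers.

Answer: 0 2 8
7 1 6
3 4 5

Derivation:
After move 1 (R):
2 1 8
7 6 5
3 4 0

After move 2 (U):
2 1 8
7 6 0
3 4 5

After move 3 (D):
2 1 8
7 6 5
3 4 0

After move 4 (U):
2 1 8
7 6 0
3 4 5

After move 5 (L):
2 1 8
7 0 6
3 4 5

After move 6 (U):
2 0 8
7 1 6
3 4 5

After move 7 (L):
0 2 8
7 1 6
3 4 5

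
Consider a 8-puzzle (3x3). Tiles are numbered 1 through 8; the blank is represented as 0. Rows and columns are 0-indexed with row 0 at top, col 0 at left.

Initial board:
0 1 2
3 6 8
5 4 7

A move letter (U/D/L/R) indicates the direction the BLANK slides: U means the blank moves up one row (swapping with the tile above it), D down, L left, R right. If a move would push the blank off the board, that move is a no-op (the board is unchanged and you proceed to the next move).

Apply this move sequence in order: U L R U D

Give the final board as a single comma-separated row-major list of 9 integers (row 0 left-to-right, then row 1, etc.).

Answer: 1, 6, 2, 3, 0, 8, 5, 4, 7

Derivation:
After move 1 (U):
0 1 2
3 6 8
5 4 7

After move 2 (L):
0 1 2
3 6 8
5 4 7

After move 3 (R):
1 0 2
3 6 8
5 4 7

After move 4 (U):
1 0 2
3 6 8
5 4 7

After move 5 (D):
1 6 2
3 0 8
5 4 7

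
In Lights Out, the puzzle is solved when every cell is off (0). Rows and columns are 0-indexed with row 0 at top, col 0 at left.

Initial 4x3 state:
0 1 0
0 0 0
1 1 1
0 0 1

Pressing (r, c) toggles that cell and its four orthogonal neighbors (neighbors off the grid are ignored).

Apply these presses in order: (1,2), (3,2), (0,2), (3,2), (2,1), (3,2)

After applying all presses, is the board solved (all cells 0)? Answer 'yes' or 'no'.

Answer: yes

Derivation:
After press 1 at (1,2):
0 1 1
0 1 1
1 1 0
0 0 1

After press 2 at (3,2):
0 1 1
0 1 1
1 1 1
0 1 0

After press 3 at (0,2):
0 0 0
0 1 0
1 1 1
0 1 0

After press 4 at (3,2):
0 0 0
0 1 0
1 1 0
0 0 1

After press 5 at (2,1):
0 0 0
0 0 0
0 0 1
0 1 1

After press 6 at (3,2):
0 0 0
0 0 0
0 0 0
0 0 0

Lights still on: 0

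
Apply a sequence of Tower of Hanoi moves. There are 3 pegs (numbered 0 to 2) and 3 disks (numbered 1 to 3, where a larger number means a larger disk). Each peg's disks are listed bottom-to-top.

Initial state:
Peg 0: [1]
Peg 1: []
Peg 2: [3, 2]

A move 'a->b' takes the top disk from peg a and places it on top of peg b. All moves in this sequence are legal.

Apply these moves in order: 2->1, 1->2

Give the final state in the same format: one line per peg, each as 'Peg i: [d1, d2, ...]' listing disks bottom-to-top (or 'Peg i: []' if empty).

Answer: Peg 0: [1]
Peg 1: []
Peg 2: [3, 2]

Derivation:
After move 1 (2->1):
Peg 0: [1]
Peg 1: [2]
Peg 2: [3]

After move 2 (1->2):
Peg 0: [1]
Peg 1: []
Peg 2: [3, 2]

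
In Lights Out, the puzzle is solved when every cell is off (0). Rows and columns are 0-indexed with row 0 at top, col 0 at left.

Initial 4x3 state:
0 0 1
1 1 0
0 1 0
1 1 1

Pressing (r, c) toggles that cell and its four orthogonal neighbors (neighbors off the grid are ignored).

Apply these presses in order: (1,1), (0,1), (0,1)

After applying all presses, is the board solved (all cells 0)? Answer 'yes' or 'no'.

Answer: no

Derivation:
After press 1 at (1,1):
0 1 1
0 0 1
0 0 0
1 1 1

After press 2 at (0,1):
1 0 0
0 1 1
0 0 0
1 1 1

After press 3 at (0,1):
0 1 1
0 0 1
0 0 0
1 1 1

Lights still on: 6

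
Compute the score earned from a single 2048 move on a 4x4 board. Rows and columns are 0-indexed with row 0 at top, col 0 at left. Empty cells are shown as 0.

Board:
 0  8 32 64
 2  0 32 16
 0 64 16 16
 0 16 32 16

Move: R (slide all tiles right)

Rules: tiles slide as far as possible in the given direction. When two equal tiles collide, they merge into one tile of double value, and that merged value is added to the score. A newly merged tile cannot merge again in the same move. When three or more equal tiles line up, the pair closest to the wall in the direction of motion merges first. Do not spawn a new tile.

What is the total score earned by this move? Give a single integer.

Slide right:
row 0: [0, 8, 32, 64] -> [0, 8, 32, 64]  score +0 (running 0)
row 1: [2, 0, 32, 16] -> [0, 2, 32, 16]  score +0 (running 0)
row 2: [0, 64, 16, 16] -> [0, 0, 64, 32]  score +32 (running 32)
row 3: [0, 16, 32, 16] -> [0, 16, 32, 16]  score +0 (running 32)
Board after move:
 0  8 32 64
 0  2 32 16
 0  0 64 32
 0 16 32 16

Answer: 32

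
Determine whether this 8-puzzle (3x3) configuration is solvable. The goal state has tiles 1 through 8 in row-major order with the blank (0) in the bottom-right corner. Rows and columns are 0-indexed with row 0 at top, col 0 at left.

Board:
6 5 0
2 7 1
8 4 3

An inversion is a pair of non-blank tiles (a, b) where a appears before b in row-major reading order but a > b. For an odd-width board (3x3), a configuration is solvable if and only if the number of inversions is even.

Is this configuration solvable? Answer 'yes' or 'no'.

Answer: yes

Derivation:
Inversions (pairs i<j in row-major order where tile[i] > tile[j] > 0): 16
16 is even, so the puzzle is solvable.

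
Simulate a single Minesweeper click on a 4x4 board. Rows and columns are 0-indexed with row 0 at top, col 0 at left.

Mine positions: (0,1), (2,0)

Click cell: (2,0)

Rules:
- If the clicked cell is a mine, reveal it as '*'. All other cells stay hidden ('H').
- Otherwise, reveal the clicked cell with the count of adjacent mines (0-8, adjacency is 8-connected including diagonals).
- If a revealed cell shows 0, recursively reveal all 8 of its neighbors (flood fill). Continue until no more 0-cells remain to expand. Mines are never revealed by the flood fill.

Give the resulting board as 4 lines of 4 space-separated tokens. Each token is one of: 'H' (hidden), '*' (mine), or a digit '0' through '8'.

H H H H
H H H H
* H H H
H H H H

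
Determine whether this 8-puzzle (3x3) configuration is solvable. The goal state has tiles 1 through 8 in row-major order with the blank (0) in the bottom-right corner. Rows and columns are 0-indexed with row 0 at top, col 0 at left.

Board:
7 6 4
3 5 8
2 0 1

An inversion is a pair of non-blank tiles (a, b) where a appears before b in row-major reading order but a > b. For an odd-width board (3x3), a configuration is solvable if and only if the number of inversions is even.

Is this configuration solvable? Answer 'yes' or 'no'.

Inversions (pairs i<j in row-major order where tile[i] > tile[j] > 0): 21
21 is odd, so the puzzle is not solvable.

Answer: no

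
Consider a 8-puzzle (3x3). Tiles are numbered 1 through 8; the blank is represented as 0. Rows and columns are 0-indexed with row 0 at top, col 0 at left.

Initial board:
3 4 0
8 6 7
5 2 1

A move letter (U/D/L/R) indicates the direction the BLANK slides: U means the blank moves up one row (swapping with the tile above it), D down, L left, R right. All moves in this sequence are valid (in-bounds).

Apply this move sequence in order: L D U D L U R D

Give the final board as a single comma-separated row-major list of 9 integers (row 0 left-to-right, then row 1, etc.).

Answer: 6, 8, 4, 3, 0, 7, 5, 2, 1

Derivation:
After move 1 (L):
3 0 4
8 6 7
5 2 1

After move 2 (D):
3 6 4
8 0 7
5 2 1

After move 3 (U):
3 0 4
8 6 7
5 2 1

After move 4 (D):
3 6 4
8 0 7
5 2 1

After move 5 (L):
3 6 4
0 8 7
5 2 1

After move 6 (U):
0 6 4
3 8 7
5 2 1

After move 7 (R):
6 0 4
3 8 7
5 2 1

After move 8 (D):
6 8 4
3 0 7
5 2 1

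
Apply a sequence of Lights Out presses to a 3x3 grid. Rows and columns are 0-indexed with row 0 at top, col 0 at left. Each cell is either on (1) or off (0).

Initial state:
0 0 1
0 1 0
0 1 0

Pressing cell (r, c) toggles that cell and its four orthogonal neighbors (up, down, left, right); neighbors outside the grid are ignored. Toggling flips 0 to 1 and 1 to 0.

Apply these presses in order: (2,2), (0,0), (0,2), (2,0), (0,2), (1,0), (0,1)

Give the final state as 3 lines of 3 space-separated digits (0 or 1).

After press 1 at (2,2):
0 0 1
0 1 1
0 0 1

After press 2 at (0,0):
1 1 1
1 1 1
0 0 1

After press 3 at (0,2):
1 0 0
1 1 0
0 0 1

After press 4 at (2,0):
1 0 0
0 1 0
1 1 1

After press 5 at (0,2):
1 1 1
0 1 1
1 1 1

After press 6 at (1,0):
0 1 1
1 0 1
0 1 1

After press 7 at (0,1):
1 0 0
1 1 1
0 1 1

Answer: 1 0 0
1 1 1
0 1 1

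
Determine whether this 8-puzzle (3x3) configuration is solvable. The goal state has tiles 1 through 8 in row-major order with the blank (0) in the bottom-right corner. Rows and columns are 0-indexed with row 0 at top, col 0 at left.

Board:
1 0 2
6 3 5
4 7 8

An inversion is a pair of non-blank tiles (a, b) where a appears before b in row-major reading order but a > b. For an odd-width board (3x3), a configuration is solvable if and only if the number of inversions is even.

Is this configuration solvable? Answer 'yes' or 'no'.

Inversions (pairs i<j in row-major order where tile[i] > tile[j] > 0): 4
4 is even, so the puzzle is solvable.

Answer: yes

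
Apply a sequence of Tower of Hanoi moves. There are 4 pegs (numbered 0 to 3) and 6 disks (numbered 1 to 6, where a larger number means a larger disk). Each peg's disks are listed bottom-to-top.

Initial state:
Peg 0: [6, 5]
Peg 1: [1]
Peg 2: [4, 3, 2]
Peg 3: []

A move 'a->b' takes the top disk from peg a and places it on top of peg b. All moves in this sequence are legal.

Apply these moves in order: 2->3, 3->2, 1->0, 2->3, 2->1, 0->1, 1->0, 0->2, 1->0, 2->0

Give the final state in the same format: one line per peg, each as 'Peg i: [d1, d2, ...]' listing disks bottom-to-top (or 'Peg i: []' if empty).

Answer: Peg 0: [6, 5, 3, 1]
Peg 1: []
Peg 2: [4]
Peg 3: [2]

Derivation:
After move 1 (2->3):
Peg 0: [6, 5]
Peg 1: [1]
Peg 2: [4, 3]
Peg 3: [2]

After move 2 (3->2):
Peg 0: [6, 5]
Peg 1: [1]
Peg 2: [4, 3, 2]
Peg 3: []

After move 3 (1->0):
Peg 0: [6, 5, 1]
Peg 1: []
Peg 2: [4, 3, 2]
Peg 3: []

After move 4 (2->3):
Peg 0: [6, 5, 1]
Peg 1: []
Peg 2: [4, 3]
Peg 3: [2]

After move 5 (2->1):
Peg 0: [6, 5, 1]
Peg 1: [3]
Peg 2: [4]
Peg 3: [2]

After move 6 (0->1):
Peg 0: [6, 5]
Peg 1: [3, 1]
Peg 2: [4]
Peg 3: [2]

After move 7 (1->0):
Peg 0: [6, 5, 1]
Peg 1: [3]
Peg 2: [4]
Peg 3: [2]

After move 8 (0->2):
Peg 0: [6, 5]
Peg 1: [3]
Peg 2: [4, 1]
Peg 3: [2]

After move 9 (1->0):
Peg 0: [6, 5, 3]
Peg 1: []
Peg 2: [4, 1]
Peg 3: [2]

After move 10 (2->0):
Peg 0: [6, 5, 3, 1]
Peg 1: []
Peg 2: [4]
Peg 3: [2]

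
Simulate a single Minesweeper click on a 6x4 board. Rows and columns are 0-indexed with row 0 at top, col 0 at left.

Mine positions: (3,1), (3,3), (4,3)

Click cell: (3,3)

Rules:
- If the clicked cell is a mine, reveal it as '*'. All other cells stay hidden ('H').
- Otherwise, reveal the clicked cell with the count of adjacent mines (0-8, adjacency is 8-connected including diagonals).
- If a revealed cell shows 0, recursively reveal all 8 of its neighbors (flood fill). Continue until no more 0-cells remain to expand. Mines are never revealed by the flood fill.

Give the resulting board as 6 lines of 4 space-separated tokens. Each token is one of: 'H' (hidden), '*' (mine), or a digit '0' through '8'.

H H H H
H H H H
H H H H
H H H *
H H H H
H H H H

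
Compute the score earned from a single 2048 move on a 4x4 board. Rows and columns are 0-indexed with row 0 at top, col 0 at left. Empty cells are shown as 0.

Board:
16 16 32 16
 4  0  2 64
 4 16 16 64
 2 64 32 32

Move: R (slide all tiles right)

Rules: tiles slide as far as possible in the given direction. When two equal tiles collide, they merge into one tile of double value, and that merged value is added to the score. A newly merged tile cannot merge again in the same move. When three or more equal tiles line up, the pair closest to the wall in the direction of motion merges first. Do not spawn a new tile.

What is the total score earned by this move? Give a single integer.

Slide right:
row 0: [16, 16, 32, 16] -> [0, 32, 32, 16]  score +32 (running 32)
row 1: [4, 0, 2, 64] -> [0, 4, 2, 64]  score +0 (running 32)
row 2: [4, 16, 16, 64] -> [0, 4, 32, 64]  score +32 (running 64)
row 3: [2, 64, 32, 32] -> [0, 2, 64, 64]  score +64 (running 128)
Board after move:
 0 32 32 16
 0  4  2 64
 0  4 32 64
 0  2 64 64

Answer: 128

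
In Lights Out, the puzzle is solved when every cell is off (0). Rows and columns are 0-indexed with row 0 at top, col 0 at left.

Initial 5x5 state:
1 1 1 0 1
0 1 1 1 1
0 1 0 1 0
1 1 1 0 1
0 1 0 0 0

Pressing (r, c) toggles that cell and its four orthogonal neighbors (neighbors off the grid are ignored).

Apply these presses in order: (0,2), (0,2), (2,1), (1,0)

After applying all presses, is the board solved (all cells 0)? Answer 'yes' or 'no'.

After press 1 at (0,2):
1 0 0 1 1
0 1 0 1 1
0 1 0 1 0
1 1 1 0 1
0 1 0 0 0

After press 2 at (0,2):
1 1 1 0 1
0 1 1 1 1
0 1 0 1 0
1 1 1 0 1
0 1 0 0 0

After press 3 at (2,1):
1 1 1 0 1
0 0 1 1 1
1 0 1 1 0
1 0 1 0 1
0 1 0 0 0

After press 4 at (1,0):
0 1 1 0 1
1 1 1 1 1
0 0 1 1 0
1 0 1 0 1
0 1 0 0 0

Lights still on: 14

Answer: no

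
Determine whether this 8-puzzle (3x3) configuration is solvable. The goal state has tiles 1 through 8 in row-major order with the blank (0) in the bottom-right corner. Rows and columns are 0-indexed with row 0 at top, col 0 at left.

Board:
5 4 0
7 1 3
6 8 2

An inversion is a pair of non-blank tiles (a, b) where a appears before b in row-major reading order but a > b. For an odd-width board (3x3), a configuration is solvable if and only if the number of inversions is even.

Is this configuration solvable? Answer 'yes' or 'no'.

Answer: yes

Derivation:
Inversions (pairs i<j in row-major order where tile[i] > tile[j] > 0): 14
14 is even, so the puzzle is solvable.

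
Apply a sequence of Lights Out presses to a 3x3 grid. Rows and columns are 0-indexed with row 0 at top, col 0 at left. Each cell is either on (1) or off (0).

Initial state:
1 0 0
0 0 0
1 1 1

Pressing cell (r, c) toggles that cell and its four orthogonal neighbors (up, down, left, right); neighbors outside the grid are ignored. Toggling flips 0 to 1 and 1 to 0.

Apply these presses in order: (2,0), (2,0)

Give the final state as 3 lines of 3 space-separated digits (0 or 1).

Answer: 1 0 0
0 0 0
1 1 1

Derivation:
After press 1 at (2,0):
1 0 0
1 0 0
0 0 1

After press 2 at (2,0):
1 0 0
0 0 0
1 1 1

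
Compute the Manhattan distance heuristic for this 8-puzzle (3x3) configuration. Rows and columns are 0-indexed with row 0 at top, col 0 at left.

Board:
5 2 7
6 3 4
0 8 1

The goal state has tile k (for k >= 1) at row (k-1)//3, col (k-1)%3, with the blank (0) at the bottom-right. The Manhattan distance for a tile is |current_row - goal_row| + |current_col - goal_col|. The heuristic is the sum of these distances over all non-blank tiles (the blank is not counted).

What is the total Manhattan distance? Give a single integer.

Tile 5: (0,0)->(1,1) = 2
Tile 2: (0,1)->(0,1) = 0
Tile 7: (0,2)->(2,0) = 4
Tile 6: (1,0)->(1,2) = 2
Tile 3: (1,1)->(0,2) = 2
Tile 4: (1,2)->(1,0) = 2
Tile 8: (2,1)->(2,1) = 0
Tile 1: (2,2)->(0,0) = 4
Sum: 2 + 0 + 4 + 2 + 2 + 2 + 0 + 4 = 16

Answer: 16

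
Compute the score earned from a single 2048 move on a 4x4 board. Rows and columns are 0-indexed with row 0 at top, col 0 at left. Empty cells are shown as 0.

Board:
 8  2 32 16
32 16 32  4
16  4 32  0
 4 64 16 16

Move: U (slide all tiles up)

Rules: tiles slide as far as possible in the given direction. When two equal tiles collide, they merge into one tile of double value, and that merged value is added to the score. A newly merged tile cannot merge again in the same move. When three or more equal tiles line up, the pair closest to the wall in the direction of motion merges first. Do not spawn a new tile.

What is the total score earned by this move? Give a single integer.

Answer: 64

Derivation:
Slide up:
col 0: [8, 32, 16, 4] -> [8, 32, 16, 4]  score +0 (running 0)
col 1: [2, 16, 4, 64] -> [2, 16, 4, 64]  score +0 (running 0)
col 2: [32, 32, 32, 16] -> [64, 32, 16, 0]  score +64 (running 64)
col 3: [16, 4, 0, 16] -> [16, 4, 16, 0]  score +0 (running 64)
Board after move:
 8  2 64 16
32 16 32  4
16  4 16 16
 4 64  0  0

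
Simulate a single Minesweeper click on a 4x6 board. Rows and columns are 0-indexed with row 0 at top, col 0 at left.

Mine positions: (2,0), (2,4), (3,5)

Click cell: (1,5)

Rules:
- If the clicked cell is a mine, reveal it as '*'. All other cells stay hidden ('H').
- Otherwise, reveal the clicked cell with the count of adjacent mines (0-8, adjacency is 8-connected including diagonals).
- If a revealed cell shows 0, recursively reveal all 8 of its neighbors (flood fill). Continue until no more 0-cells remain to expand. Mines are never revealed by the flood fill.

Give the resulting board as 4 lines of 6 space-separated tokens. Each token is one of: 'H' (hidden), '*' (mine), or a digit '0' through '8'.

H H H H H H
H H H H H 1
H H H H H H
H H H H H H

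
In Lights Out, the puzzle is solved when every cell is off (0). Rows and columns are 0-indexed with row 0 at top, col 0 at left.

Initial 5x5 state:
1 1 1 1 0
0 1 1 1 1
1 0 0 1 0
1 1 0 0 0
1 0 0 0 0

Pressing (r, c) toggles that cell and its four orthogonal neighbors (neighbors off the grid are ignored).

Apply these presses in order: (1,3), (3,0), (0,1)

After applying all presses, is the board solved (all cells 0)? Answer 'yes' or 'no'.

After press 1 at (1,3):
1 1 1 0 0
0 1 0 0 0
1 0 0 0 0
1 1 0 0 0
1 0 0 0 0

After press 2 at (3,0):
1 1 1 0 0
0 1 0 0 0
0 0 0 0 0
0 0 0 0 0
0 0 0 0 0

After press 3 at (0,1):
0 0 0 0 0
0 0 0 0 0
0 0 0 0 0
0 0 0 0 0
0 0 0 0 0

Lights still on: 0

Answer: yes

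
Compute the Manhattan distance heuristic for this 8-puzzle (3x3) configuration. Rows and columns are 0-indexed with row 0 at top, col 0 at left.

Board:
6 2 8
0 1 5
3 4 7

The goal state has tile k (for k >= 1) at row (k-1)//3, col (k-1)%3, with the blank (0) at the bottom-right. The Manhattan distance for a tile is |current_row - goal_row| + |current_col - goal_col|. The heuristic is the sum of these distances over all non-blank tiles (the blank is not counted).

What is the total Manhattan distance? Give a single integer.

Tile 6: at (0,0), goal (1,2), distance |0-1|+|0-2| = 3
Tile 2: at (0,1), goal (0,1), distance |0-0|+|1-1| = 0
Tile 8: at (0,2), goal (2,1), distance |0-2|+|2-1| = 3
Tile 1: at (1,1), goal (0,0), distance |1-0|+|1-0| = 2
Tile 5: at (1,2), goal (1,1), distance |1-1|+|2-1| = 1
Tile 3: at (2,0), goal (0,2), distance |2-0|+|0-2| = 4
Tile 4: at (2,1), goal (1,0), distance |2-1|+|1-0| = 2
Tile 7: at (2,2), goal (2,0), distance |2-2|+|2-0| = 2
Sum: 3 + 0 + 3 + 2 + 1 + 4 + 2 + 2 = 17

Answer: 17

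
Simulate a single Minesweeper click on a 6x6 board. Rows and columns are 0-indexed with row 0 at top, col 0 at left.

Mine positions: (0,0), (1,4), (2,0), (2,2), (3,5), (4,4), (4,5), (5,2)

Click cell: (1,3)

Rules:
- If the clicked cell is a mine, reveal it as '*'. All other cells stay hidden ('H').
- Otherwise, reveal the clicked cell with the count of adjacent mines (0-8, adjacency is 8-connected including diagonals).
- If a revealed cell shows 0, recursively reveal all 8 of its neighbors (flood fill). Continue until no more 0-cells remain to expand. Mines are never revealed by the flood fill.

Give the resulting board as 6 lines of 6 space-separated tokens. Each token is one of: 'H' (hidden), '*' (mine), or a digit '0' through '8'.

H H H H H H
H H H 2 H H
H H H H H H
H H H H H H
H H H H H H
H H H H H H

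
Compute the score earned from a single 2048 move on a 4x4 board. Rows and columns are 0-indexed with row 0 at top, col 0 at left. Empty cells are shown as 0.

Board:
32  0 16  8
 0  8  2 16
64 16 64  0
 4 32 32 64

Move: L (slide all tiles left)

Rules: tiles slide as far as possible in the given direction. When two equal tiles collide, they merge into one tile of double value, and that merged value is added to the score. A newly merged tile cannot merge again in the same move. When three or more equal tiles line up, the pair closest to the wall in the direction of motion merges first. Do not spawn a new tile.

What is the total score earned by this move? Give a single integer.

Answer: 64

Derivation:
Slide left:
row 0: [32, 0, 16, 8] -> [32, 16, 8, 0]  score +0 (running 0)
row 1: [0, 8, 2, 16] -> [8, 2, 16, 0]  score +0 (running 0)
row 2: [64, 16, 64, 0] -> [64, 16, 64, 0]  score +0 (running 0)
row 3: [4, 32, 32, 64] -> [4, 64, 64, 0]  score +64 (running 64)
Board after move:
32 16  8  0
 8  2 16  0
64 16 64  0
 4 64 64  0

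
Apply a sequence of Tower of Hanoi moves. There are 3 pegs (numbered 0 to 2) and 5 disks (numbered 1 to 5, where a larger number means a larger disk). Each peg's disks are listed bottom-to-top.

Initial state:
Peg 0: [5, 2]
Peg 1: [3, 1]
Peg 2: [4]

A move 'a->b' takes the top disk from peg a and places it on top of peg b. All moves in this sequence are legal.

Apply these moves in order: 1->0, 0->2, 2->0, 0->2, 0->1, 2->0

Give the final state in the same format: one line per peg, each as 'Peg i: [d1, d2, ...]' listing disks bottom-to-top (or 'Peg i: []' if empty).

After move 1 (1->0):
Peg 0: [5, 2, 1]
Peg 1: [3]
Peg 2: [4]

After move 2 (0->2):
Peg 0: [5, 2]
Peg 1: [3]
Peg 2: [4, 1]

After move 3 (2->0):
Peg 0: [5, 2, 1]
Peg 1: [3]
Peg 2: [4]

After move 4 (0->2):
Peg 0: [5, 2]
Peg 1: [3]
Peg 2: [4, 1]

After move 5 (0->1):
Peg 0: [5]
Peg 1: [3, 2]
Peg 2: [4, 1]

After move 6 (2->0):
Peg 0: [5, 1]
Peg 1: [3, 2]
Peg 2: [4]

Answer: Peg 0: [5, 1]
Peg 1: [3, 2]
Peg 2: [4]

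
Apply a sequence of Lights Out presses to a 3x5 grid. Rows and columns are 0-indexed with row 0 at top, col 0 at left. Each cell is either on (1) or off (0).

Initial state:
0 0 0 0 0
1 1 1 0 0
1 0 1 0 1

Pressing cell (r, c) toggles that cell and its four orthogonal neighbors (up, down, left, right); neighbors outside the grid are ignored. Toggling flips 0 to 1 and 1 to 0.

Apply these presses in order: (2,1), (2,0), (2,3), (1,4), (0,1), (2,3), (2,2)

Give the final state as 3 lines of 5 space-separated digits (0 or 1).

After press 1 at (2,1):
0 0 0 0 0
1 0 1 0 0
0 1 0 0 1

After press 2 at (2,0):
0 0 0 0 0
0 0 1 0 0
1 0 0 0 1

After press 3 at (2,3):
0 0 0 0 0
0 0 1 1 0
1 0 1 1 0

After press 4 at (1,4):
0 0 0 0 1
0 0 1 0 1
1 0 1 1 1

After press 5 at (0,1):
1 1 1 0 1
0 1 1 0 1
1 0 1 1 1

After press 6 at (2,3):
1 1 1 0 1
0 1 1 1 1
1 0 0 0 0

After press 7 at (2,2):
1 1 1 0 1
0 1 0 1 1
1 1 1 1 0

Answer: 1 1 1 0 1
0 1 0 1 1
1 1 1 1 0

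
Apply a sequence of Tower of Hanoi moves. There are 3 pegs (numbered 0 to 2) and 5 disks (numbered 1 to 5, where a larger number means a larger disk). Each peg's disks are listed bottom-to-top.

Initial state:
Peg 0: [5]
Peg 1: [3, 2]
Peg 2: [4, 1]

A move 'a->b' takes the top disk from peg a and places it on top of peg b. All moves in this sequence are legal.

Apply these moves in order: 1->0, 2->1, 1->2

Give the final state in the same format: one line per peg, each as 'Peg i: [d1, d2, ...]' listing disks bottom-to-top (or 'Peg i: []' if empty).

Answer: Peg 0: [5, 2]
Peg 1: [3]
Peg 2: [4, 1]

Derivation:
After move 1 (1->0):
Peg 0: [5, 2]
Peg 1: [3]
Peg 2: [4, 1]

After move 2 (2->1):
Peg 0: [5, 2]
Peg 1: [3, 1]
Peg 2: [4]

After move 3 (1->2):
Peg 0: [5, 2]
Peg 1: [3]
Peg 2: [4, 1]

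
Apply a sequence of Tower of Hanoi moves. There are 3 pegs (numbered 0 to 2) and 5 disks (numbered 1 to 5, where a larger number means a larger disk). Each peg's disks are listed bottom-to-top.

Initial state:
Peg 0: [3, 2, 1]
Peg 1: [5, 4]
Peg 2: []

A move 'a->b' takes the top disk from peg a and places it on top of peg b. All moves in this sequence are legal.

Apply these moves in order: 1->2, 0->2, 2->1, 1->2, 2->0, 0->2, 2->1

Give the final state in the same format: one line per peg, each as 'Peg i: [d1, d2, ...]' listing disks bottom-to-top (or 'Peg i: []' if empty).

Answer: Peg 0: [3, 2]
Peg 1: [5, 1]
Peg 2: [4]

Derivation:
After move 1 (1->2):
Peg 0: [3, 2, 1]
Peg 1: [5]
Peg 2: [4]

After move 2 (0->2):
Peg 0: [3, 2]
Peg 1: [5]
Peg 2: [4, 1]

After move 3 (2->1):
Peg 0: [3, 2]
Peg 1: [5, 1]
Peg 2: [4]

After move 4 (1->2):
Peg 0: [3, 2]
Peg 1: [5]
Peg 2: [4, 1]

After move 5 (2->0):
Peg 0: [3, 2, 1]
Peg 1: [5]
Peg 2: [4]

After move 6 (0->2):
Peg 0: [3, 2]
Peg 1: [5]
Peg 2: [4, 1]

After move 7 (2->1):
Peg 0: [3, 2]
Peg 1: [5, 1]
Peg 2: [4]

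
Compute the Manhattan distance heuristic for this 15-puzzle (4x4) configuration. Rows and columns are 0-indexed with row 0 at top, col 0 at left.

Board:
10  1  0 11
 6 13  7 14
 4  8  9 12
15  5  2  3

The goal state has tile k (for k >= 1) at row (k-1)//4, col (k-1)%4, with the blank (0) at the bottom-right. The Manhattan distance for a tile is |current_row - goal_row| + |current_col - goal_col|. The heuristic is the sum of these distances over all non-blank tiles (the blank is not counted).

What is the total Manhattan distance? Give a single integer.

Answer: 38

Derivation:
Tile 10: (0,0)->(2,1) = 3
Tile 1: (0,1)->(0,0) = 1
Tile 11: (0,3)->(2,2) = 3
Tile 6: (1,0)->(1,1) = 1
Tile 13: (1,1)->(3,0) = 3
Tile 7: (1,2)->(1,2) = 0
Tile 14: (1,3)->(3,1) = 4
Tile 4: (2,0)->(0,3) = 5
Tile 8: (2,1)->(1,3) = 3
Tile 9: (2,2)->(2,0) = 2
Tile 12: (2,3)->(2,3) = 0
Tile 15: (3,0)->(3,2) = 2
Tile 5: (3,1)->(1,0) = 3
Tile 2: (3,2)->(0,1) = 4
Tile 3: (3,3)->(0,2) = 4
Sum: 3 + 1 + 3 + 1 + 3 + 0 + 4 + 5 + 3 + 2 + 0 + 2 + 3 + 4 + 4 = 38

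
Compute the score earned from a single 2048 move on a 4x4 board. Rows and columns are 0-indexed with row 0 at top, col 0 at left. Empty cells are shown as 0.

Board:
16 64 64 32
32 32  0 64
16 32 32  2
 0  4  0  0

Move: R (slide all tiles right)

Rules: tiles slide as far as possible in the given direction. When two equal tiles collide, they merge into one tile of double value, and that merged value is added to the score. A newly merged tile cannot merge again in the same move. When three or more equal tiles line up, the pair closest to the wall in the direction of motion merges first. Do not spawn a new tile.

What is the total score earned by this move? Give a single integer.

Slide right:
row 0: [16, 64, 64, 32] -> [0, 16, 128, 32]  score +128 (running 128)
row 1: [32, 32, 0, 64] -> [0, 0, 64, 64]  score +64 (running 192)
row 2: [16, 32, 32, 2] -> [0, 16, 64, 2]  score +64 (running 256)
row 3: [0, 4, 0, 0] -> [0, 0, 0, 4]  score +0 (running 256)
Board after move:
  0  16 128  32
  0   0  64  64
  0  16  64   2
  0   0   0   4

Answer: 256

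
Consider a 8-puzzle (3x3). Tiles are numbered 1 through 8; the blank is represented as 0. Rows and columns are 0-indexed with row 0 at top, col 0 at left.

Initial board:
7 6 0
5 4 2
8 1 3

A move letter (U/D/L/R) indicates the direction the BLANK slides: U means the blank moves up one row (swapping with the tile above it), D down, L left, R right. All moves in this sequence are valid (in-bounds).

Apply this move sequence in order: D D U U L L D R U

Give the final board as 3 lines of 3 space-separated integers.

Answer: 5 0 6
4 7 2
8 1 3

Derivation:
After move 1 (D):
7 6 2
5 4 0
8 1 3

After move 2 (D):
7 6 2
5 4 3
8 1 0

After move 3 (U):
7 6 2
5 4 0
8 1 3

After move 4 (U):
7 6 0
5 4 2
8 1 3

After move 5 (L):
7 0 6
5 4 2
8 1 3

After move 6 (L):
0 7 6
5 4 2
8 1 3

After move 7 (D):
5 7 6
0 4 2
8 1 3

After move 8 (R):
5 7 6
4 0 2
8 1 3

After move 9 (U):
5 0 6
4 7 2
8 1 3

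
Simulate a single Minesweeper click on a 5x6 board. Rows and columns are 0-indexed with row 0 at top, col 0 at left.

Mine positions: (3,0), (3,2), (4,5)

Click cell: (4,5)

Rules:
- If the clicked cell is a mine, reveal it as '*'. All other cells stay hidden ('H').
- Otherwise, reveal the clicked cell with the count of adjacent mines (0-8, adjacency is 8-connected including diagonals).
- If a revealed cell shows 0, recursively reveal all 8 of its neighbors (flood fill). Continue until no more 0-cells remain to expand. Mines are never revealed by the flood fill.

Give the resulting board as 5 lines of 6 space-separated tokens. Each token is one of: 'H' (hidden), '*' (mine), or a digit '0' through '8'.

H H H H H H
H H H H H H
H H H H H H
H H H H H H
H H H H H *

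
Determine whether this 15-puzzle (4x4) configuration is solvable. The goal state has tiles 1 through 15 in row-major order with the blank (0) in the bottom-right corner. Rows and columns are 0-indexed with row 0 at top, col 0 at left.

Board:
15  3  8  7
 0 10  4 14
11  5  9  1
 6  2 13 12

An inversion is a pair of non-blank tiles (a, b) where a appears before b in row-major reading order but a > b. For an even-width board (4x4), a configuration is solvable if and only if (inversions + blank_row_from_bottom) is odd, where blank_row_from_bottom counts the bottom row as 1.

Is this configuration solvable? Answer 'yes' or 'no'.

Answer: no

Derivation:
Inversions: 55
Blank is in row 1 (0-indexed from top), which is row 3 counting from the bottom (bottom = 1).
55 + 3 = 58, which is even, so the puzzle is not solvable.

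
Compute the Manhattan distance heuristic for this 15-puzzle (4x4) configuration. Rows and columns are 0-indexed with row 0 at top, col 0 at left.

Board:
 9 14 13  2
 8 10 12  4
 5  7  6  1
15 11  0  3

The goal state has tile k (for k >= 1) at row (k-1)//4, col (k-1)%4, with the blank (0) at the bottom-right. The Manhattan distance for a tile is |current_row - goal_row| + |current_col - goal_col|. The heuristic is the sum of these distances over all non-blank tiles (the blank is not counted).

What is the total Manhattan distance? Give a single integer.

Tile 9: (0,0)->(2,0) = 2
Tile 14: (0,1)->(3,1) = 3
Tile 13: (0,2)->(3,0) = 5
Tile 2: (0,3)->(0,1) = 2
Tile 8: (1,0)->(1,3) = 3
Tile 10: (1,1)->(2,1) = 1
Tile 12: (1,2)->(2,3) = 2
Tile 4: (1,3)->(0,3) = 1
Tile 5: (2,0)->(1,0) = 1
Tile 7: (2,1)->(1,2) = 2
Tile 6: (2,2)->(1,1) = 2
Tile 1: (2,3)->(0,0) = 5
Tile 15: (3,0)->(3,2) = 2
Tile 11: (3,1)->(2,2) = 2
Tile 3: (3,3)->(0,2) = 4
Sum: 2 + 3 + 5 + 2 + 3 + 1 + 2 + 1 + 1 + 2 + 2 + 5 + 2 + 2 + 4 = 37

Answer: 37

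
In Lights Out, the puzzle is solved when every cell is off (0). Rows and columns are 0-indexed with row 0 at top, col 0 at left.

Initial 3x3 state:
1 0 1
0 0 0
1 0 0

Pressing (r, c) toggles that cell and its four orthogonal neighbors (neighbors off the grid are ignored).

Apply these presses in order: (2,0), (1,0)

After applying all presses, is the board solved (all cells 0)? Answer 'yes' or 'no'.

Answer: no

Derivation:
After press 1 at (2,0):
1 0 1
1 0 0
0 1 0

After press 2 at (1,0):
0 0 1
0 1 0
1 1 0

Lights still on: 4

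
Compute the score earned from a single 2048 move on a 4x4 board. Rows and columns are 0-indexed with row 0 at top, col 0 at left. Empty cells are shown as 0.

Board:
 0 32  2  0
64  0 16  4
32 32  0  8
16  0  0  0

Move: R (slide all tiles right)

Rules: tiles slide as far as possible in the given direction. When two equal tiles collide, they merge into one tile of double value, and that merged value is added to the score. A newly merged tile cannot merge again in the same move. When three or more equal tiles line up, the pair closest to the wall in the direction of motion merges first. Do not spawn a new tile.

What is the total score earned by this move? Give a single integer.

Slide right:
row 0: [0, 32, 2, 0] -> [0, 0, 32, 2]  score +0 (running 0)
row 1: [64, 0, 16, 4] -> [0, 64, 16, 4]  score +0 (running 0)
row 2: [32, 32, 0, 8] -> [0, 0, 64, 8]  score +64 (running 64)
row 3: [16, 0, 0, 0] -> [0, 0, 0, 16]  score +0 (running 64)
Board after move:
 0  0 32  2
 0 64 16  4
 0  0 64  8
 0  0  0 16

Answer: 64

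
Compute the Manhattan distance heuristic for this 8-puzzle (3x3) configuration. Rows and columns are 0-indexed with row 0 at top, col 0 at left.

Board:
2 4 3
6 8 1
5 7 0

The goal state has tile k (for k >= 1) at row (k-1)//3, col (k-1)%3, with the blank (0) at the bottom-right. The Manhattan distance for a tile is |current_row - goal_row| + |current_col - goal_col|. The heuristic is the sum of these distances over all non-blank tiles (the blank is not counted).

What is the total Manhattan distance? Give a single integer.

Answer: 12

Derivation:
Tile 2: (0,0)->(0,1) = 1
Tile 4: (0,1)->(1,0) = 2
Tile 3: (0,2)->(0,2) = 0
Tile 6: (1,0)->(1,2) = 2
Tile 8: (1,1)->(2,1) = 1
Tile 1: (1,2)->(0,0) = 3
Tile 5: (2,0)->(1,1) = 2
Tile 7: (2,1)->(2,0) = 1
Sum: 1 + 2 + 0 + 2 + 1 + 3 + 2 + 1 = 12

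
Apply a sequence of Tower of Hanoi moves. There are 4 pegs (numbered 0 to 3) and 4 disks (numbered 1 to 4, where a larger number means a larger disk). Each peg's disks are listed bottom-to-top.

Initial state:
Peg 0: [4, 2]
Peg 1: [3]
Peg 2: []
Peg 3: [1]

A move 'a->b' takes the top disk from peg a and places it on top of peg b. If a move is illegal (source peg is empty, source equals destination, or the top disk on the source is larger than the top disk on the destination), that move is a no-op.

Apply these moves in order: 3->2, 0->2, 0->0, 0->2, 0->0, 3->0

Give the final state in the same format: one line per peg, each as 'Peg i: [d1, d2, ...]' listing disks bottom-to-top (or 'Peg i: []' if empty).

After move 1 (3->2):
Peg 0: [4, 2]
Peg 1: [3]
Peg 2: [1]
Peg 3: []

After move 2 (0->2):
Peg 0: [4, 2]
Peg 1: [3]
Peg 2: [1]
Peg 3: []

After move 3 (0->0):
Peg 0: [4, 2]
Peg 1: [3]
Peg 2: [1]
Peg 3: []

After move 4 (0->2):
Peg 0: [4, 2]
Peg 1: [3]
Peg 2: [1]
Peg 3: []

After move 5 (0->0):
Peg 0: [4, 2]
Peg 1: [3]
Peg 2: [1]
Peg 3: []

After move 6 (3->0):
Peg 0: [4, 2]
Peg 1: [3]
Peg 2: [1]
Peg 3: []

Answer: Peg 0: [4, 2]
Peg 1: [3]
Peg 2: [1]
Peg 3: []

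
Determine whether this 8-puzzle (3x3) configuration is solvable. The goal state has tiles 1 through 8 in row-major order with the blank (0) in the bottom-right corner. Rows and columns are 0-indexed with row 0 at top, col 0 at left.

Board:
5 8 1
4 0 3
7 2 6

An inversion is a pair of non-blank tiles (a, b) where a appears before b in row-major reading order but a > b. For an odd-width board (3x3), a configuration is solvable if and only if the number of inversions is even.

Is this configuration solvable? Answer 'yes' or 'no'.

Inversions (pairs i<j in row-major order where tile[i] > tile[j] > 0): 15
15 is odd, so the puzzle is not solvable.

Answer: no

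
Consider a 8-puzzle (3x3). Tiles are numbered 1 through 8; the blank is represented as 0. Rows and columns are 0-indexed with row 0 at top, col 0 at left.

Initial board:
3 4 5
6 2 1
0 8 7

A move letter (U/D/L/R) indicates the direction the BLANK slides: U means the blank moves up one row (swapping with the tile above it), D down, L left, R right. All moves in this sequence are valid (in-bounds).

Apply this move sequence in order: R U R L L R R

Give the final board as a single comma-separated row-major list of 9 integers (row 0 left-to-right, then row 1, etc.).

Answer: 3, 4, 5, 6, 1, 0, 8, 2, 7

Derivation:
After move 1 (R):
3 4 5
6 2 1
8 0 7

After move 2 (U):
3 4 5
6 0 1
8 2 7

After move 3 (R):
3 4 5
6 1 0
8 2 7

After move 4 (L):
3 4 5
6 0 1
8 2 7

After move 5 (L):
3 4 5
0 6 1
8 2 7

After move 6 (R):
3 4 5
6 0 1
8 2 7

After move 7 (R):
3 4 5
6 1 0
8 2 7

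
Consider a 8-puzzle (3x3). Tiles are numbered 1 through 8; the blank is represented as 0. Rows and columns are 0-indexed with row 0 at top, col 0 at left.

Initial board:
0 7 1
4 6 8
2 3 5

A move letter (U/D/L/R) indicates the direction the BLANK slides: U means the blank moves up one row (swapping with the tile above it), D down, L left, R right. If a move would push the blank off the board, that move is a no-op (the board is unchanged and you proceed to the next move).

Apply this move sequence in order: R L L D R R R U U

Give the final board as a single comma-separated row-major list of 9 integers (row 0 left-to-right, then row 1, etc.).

Answer: 4, 7, 0, 6, 8, 1, 2, 3, 5

Derivation:
After move 1 (R):
7 0 1
4 6 8
2 3 5

After move 2 (L):
0 7 1
4 6 8
2 3 5

After move 3 (L):
0 7 1
4 6 8
2 3 5

After move 4 (D):
4 7 1
0 6 8
2 3 5

After move 5 (R):
4 7 1
6 0 8
2 3 5

After move 6 (R):
4 7 1
6 8 0
2 3 5

After move 7 (R):
4 7 1
6 8 0
2 3 5

After move 8 (U):
4 7 0
6 8 1
2 3 5

After move 9 (U):
4 7 0
6 8 1
2 3 5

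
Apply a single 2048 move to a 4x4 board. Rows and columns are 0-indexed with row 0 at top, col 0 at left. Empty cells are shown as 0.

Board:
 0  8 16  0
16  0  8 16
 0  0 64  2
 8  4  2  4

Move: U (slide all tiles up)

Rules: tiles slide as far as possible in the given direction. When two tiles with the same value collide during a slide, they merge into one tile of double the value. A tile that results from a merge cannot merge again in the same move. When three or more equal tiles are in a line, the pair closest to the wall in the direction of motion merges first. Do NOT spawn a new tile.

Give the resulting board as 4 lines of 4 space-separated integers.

Answer: 16  8 16 16
 8  4  8  2
 0  0 64  4
 0  0  2  0

Derivation:
Slide up:
col 0: [0, 16, 0, 8] -> [16, 8, 0, 0]
col 1: [8, 0, 0, 4] -> [8, 4, 0, 0]
col 2: [16, 8, 64, 2] -> [16, 8, 64, 2]
col 3: [0, 16, 2, 4] -> [16, 2, 4, 0]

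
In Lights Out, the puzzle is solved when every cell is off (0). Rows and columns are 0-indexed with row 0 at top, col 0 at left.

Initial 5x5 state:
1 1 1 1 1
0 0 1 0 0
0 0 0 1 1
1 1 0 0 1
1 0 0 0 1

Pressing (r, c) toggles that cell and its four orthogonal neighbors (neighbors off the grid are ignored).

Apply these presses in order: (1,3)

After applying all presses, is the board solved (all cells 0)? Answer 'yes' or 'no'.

Answer: no

Derivation:
After press 1 at (1,3):
1 1 1 0 1
0 0 0 1 1
0 0 0 0 1
1 1 0 0 1
1 0 0 0 1

Lights still on: 12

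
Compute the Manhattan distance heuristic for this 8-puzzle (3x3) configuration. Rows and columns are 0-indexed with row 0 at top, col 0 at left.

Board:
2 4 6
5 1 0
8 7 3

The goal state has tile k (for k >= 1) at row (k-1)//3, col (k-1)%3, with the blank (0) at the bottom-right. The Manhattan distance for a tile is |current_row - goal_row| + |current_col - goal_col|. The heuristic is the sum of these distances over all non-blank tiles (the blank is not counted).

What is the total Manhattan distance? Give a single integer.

Answer: 11

Derivation:
Tile 2: at (0,0), goal (0,1), distance |0-0|+|0-1| = 1
Tile 4: at (0,1), goal (1,0), distance |0-1|+|1-0| = 2
Tile 6: at (0,2), goal (1,2), distance |0-1|+|2-2| = 1
Tile 5: at (1,0), goal (1,1), distance |1-1|+|0-1| = 1
Tile 1: at (1,1), goal (0,0), distance |1-0|+|1-0| = 2
Tile 8: at (2,0), goal (2,1), distance |2-2|+|0-1| = 1
Tile 7: at (2,1), goal (2,0), distance |2-2|+|1-0| = 1
Tile 3: at (2,2), goal (0,2), distance |2-0|+|2-2| = 2
Sum: 1 + 2 + 1 + 1 + 2 + 1 + 1 + 2 = 11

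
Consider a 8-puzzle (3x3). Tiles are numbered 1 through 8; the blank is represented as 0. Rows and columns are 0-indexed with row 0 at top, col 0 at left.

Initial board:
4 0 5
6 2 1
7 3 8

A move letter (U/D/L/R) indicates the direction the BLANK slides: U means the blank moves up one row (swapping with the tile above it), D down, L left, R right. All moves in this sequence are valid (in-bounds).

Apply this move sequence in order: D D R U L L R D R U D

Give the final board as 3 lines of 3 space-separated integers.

After move 1 (D):
4 2 5
6 0 1
7 3 8

After move 2 (D):
4 2 5
6 3 1
7 0 8

After move 3 (R):
4 2 5
6 3 1
7 8 0

After move 4 (U):
4 2 5
6 3 0
7 8 1

After move 5 (L):
4 2 5
6 0 3
7 8 1

After move 6 (L):
4 2 5
0 6 3
7 8 1

After move 7 (R):
4 2 5
6 0 3
7 8 1

After move 8 (D):
4 2 5
6 8 3
7 0 1

After move 9 (R):
4 2 5
6 8 3
7 1 0

After move 10 (U):
4 2 5
6 8 0
7 1 3

After move 11 (D):
4 2 5
6 8 3
7 1 0

Answer: 4 2 5
6 8 3
7 1 0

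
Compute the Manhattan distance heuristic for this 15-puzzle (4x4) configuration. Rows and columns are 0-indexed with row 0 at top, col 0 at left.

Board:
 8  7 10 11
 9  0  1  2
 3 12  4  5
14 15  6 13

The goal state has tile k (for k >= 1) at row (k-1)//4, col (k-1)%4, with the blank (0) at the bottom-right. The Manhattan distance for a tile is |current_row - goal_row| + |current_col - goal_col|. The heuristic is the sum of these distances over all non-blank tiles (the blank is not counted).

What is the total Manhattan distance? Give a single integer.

Tile 8: (0,0)->(1,3) = 4
Tile 7: (0,1)->(1,2) = 2
Tile 10: (0,2)->(2,1) = 3
Tile 11: (0,3)->(2,2) = 3
Tile 9: (1,0)->(2,0) = 1
Tile 1: (1,2)->(0,0) = 3
Tile 2: (1,3)->(0,1) = 3
Tile 3: (2,0)->(0,2) = 4
Tile 12: (2,1)->(2,3) = 2
Tile 4: (2,2)->(0,3) = 3
Tile 5: (2,3)->(1,0) = 4
Tile 14: (3,0)->(3,1) = 1
Tile 15: (3,1)->(3,2) = 1
Tile 6: (3,2)->(1,1) = 3
Tile 13: (3,3)->(3,0) = 3
Sum: 4 + 2 + 3 + 3 + 1 + 3 + 3 + 4 + 2 + 3 + 4 + 1 + 1 + 3 + 3 = 40

Answer: 40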